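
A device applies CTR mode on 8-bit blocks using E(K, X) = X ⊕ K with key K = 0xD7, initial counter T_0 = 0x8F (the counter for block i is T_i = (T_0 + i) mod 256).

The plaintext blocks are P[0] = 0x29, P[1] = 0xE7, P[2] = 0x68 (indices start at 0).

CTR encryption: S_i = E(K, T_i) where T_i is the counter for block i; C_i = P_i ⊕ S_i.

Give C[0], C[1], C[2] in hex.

C[0]: T = 0x8F, S = E(K, T) = 0x58; 0x29 ⊕ 0x58 = 0x71.
C[1]: T = 0x90, S = E(K, T) = 0x47; 0xE7 ⊕ 0x47 = 0xA0.
C[2]: T = 0x91, S = E(K, T) = 0x46; 0x68 ⊕ 0x46 = 0x2E.

C[0] = 0x71, C[1] = 0xA0, C[2] = 0x2E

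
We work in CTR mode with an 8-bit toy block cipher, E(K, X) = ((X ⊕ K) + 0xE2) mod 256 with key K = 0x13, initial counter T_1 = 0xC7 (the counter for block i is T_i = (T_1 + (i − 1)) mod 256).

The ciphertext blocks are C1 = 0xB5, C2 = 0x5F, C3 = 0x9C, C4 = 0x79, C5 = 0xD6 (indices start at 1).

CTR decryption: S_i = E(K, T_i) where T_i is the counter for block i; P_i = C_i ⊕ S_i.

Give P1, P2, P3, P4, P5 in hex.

P1: T = 0xC7, S = E(K, T) = 0xB6; 0xB5 ⊕ 0xB6 = 0x03.
P2: T = 0xC8, S = E(K, T) = 0xBD; 0x5F ⊕ 0xBD = 0xE2.
P3: T = 0xC9, S = E(K, T) = 0xBC; 0x9C ⊕ 0xBC = 0x20.
P4: T = 0xCA, S = E(K, T) = 0xBB; 0x79 ⊕ 0xBB = 0xC2.
P5: T = 0xCB, S = E(K, T) = 0xBA; 0xD6 ⊕ 0xBA = 0x6C.

P1 = 0x03, P2 = 0xE2, P3 = 0x20, P4 = 0xC2, P5 = 0x6C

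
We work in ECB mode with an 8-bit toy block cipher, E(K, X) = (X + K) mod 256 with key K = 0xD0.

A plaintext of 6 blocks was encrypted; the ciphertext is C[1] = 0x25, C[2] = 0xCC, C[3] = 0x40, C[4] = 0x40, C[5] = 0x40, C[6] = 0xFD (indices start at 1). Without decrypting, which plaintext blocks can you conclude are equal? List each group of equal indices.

ECB encrypts each block independently with the same key, so equal ciphertext blocks imply equal plaintext blocks.
C[3] = C[4] = C[5] = 0x40, so P[3] = P[4] = P[5].

P[3] = P[4] = P[5]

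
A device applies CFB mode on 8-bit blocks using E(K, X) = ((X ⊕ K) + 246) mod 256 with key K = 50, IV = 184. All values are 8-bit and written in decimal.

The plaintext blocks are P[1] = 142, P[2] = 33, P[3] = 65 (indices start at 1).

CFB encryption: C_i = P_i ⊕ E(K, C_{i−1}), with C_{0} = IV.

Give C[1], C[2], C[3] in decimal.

C[1]: E(K, 184) = 128; 142 ⊕ 128 = 14.
C[2]: E(K, 14) = 50; 33 ⊕ 50 = 19.
C[3]: E(K, 19) = 23; 65 ⊕ 23 = 86.

C[1] = 14, C[2] = 19, C[3] = 86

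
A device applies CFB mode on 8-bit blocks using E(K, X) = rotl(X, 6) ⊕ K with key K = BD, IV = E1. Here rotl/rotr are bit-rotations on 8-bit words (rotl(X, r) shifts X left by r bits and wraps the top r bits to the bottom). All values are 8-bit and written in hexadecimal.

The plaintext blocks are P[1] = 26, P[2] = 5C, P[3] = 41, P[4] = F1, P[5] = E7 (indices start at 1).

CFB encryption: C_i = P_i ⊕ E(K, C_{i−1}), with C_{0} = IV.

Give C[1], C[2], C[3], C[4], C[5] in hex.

C[1] = E3, C[2] = 19, C[3] = BA, C[4] = E2, C[5] = E2

C[1]: E(K, E1) = C5; 26 ⊕ C5 = E3.
C[2]: E(K, E3) = 45; 5C ⊕ 45 = 19.
C[3]: E(K, 19) = FB; 41 ⊕ FB = BA.
C[4]: E(K, BA) = 13; F1 ⊕ 13 = E2.
C[5]: E(K, E2) = 05; E7 ⊕ 05 = E2.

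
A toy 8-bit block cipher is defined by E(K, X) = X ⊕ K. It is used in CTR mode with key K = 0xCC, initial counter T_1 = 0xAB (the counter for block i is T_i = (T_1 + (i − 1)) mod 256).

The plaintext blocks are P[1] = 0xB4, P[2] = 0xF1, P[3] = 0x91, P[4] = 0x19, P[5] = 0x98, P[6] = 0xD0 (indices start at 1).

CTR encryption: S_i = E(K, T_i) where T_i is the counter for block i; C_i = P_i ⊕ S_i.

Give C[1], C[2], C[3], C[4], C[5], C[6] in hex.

C[1]: T = 0xAB, S = E(K, T) = 0x67; 0xB4 ⊕ 0x67 = 0xD3.
C[2]: T = 0xAC, S = E(K, T) = 0x60; 0xF1 ⊕ 0x60 = 0x91.
C[3]: T = 0xAD, S = E(K, T) = 0x61; 0x91 ⊕ 0x61 = 0xF0.
C[4]: T = 0xAE, S = E(K, T) = 0x62; 0x19 ⊕ 0x62 = 0x7B.
C[5]: T = 0xAF, S = E(K, T) = 0x63; 0x98 ⊕ 0x63 = 0xFB.
C[6]: T = 0xB0, S = E(K, T) = 0x7C; 0xD0 ⊕ 0x7C = 0xAC.

C[1] = 0xD3, C[2] = 0x91, C[3] = 0xF0, C[4] = 0x7B, C[5] = 0xFB, C[6] = 0xAC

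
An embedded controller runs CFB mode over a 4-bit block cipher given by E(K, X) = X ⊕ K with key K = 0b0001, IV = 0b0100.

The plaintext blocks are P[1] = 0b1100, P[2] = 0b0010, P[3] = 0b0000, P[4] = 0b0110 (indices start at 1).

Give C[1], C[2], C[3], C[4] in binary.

CFB encryption: C_i = P_i ⊕ E(K, C_{i−1}), with C_{0} = IV.
C[1]: E(K, 0b0100) = 0b0101; 0b1100 ⊕ 0b0101 = 0b1001.
C[2]: E(K, 0b1001) = 0b1000; 0b0010 ⊕ 0b1000 = 0b1010.
C[3]: E(K, 0b1010) = 0b1011; 0b0000 ⊕ 0b1011 = 0b1011.
C[4]: E(K, 0b1011) = 0b1010; 0b0110 ⊕ 0b1010 = 0b1100.

C[1] = 0b1001, C[2] = 0b1010, C[3] = 0b1011, C[4] = 0b1100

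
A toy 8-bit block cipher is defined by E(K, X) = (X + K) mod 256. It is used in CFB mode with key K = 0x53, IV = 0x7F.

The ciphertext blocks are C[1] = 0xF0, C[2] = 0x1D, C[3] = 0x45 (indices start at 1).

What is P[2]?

CFB decryption: P_i = C_i ⊕ E(K, C_{i−1}), with C_{0} = IV.
P[2]: E(K, 0xF0) = 0x43; 0x1D ⊕ 0x43 = 0x5E.

P[2] = 0x5E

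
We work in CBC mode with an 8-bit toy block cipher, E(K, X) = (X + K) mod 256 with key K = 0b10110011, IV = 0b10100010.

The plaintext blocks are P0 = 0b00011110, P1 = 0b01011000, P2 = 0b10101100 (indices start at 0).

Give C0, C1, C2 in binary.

C0 = 0b01101111, C1 = 0b11101010, C2 = 0b11111001

CBC encryption: C_i = E(K, P_i ⊕ C_{i−1}), with C_{−1} = IV.
C0: P0 ⊕ 0b10100010 = 0b10111100; E(K, 0b10111100) = 0b01101111.
C1: P1 ⊕ 0b01101111 = 0b00110111; E(K, 0b00110111) = 0b11101010.
C2: P2 ⊕ 0b11101010 = 0b01000110; E(K, 0b01000110) = 0b11111001.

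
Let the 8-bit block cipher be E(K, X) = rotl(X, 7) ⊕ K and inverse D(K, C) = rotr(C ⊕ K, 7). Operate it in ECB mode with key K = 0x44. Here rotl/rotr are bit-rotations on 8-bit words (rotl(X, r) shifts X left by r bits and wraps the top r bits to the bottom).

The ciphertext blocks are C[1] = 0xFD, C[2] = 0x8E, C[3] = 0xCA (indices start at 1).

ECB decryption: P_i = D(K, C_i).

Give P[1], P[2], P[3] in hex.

P[1] = 0x73, P[2] = 0x95, P[3] = 0x1D

P[1]: D(K, 0xFD) = 0x73.
P[2]: D(K, 0x8E) = 0x95.
P[3]: D(K, 0xCA) = 0x1D.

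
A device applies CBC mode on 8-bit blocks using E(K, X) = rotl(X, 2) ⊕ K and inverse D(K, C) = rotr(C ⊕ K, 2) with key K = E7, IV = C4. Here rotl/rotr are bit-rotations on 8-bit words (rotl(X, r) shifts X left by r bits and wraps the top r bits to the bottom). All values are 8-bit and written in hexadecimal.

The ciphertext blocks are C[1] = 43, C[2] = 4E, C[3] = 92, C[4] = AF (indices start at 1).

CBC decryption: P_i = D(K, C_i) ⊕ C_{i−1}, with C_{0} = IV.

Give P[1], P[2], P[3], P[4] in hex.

P[1]: D(K, 43) = 29; 29 ⊕ C4 = ED.
P[2]: D(K, 4E) = 6A; 6A ⊕ 43 = 29.
P[3]: D(K, 92) = 5D; 5D ⊕ 4E = 13.
P[4]: D(K, AF) = 12; 12 ⊕ 92 = 80.

P[1] = ED, P[2] = 29, P[3] = 13, P[4] = 80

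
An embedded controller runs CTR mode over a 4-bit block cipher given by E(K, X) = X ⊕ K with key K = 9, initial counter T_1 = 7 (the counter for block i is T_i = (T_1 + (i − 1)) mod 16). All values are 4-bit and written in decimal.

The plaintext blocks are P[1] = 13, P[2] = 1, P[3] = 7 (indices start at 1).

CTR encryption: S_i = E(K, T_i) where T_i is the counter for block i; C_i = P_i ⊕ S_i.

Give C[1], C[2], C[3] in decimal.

C[1] = 3, C[2] = 0, C[3] = 7

C[1]: T = 7, S = E(K, T) = 14; 13 ⊕ 14 = 3.
C[2]: T = 8, S = E(K, T) = 1; 1 ⊕ 1 = 0.
C[3]: T = 9, S = E(K, T) = 0; 7 ⊕ 0 = 7.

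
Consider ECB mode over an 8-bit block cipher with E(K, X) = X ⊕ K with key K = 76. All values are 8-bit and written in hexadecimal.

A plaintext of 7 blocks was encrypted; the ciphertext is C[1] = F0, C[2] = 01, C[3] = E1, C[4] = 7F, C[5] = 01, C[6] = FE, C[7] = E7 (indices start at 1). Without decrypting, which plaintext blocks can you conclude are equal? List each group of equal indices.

P[2] = P[5]

ECB encrypts each block independently with the same key, so equal ciphertext blocks imply equal plaintext blocks.
C[2] = C[5] = 01, so P[2] = P[5].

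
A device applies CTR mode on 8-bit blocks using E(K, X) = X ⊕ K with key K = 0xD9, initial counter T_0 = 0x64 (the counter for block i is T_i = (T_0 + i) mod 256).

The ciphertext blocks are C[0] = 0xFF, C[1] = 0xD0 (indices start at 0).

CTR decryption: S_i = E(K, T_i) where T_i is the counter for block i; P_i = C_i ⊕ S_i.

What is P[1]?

P[1]: T = 0x65, S = E(K, T) = 0xBC; 0xD0 ⊕ 0xBC = 0x6C.

P[1] = 0x6C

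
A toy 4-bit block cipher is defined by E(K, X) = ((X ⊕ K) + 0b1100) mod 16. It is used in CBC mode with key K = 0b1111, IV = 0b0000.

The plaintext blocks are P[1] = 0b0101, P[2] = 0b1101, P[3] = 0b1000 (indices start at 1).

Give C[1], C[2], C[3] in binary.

C[1] = 0b0110, C[2] = 0b0000, C[3] = 0b0011

CBC encryption: C_i = E(K, P_i ⊕ C_{i−1}), with C_{0} = IV.
C[1]: P[1] ⊕ 0b0000 = 0b0101; E(K, 0b0101) = 0b0110.
C[2]: P[2] ⊕ 0b0110 = 0b1011; E(K, 0b1011) = 0b0000.
C[3]: P[3] ⊕ 0b0000 = 0b1000; E(K, 0b1000) = 0b0011.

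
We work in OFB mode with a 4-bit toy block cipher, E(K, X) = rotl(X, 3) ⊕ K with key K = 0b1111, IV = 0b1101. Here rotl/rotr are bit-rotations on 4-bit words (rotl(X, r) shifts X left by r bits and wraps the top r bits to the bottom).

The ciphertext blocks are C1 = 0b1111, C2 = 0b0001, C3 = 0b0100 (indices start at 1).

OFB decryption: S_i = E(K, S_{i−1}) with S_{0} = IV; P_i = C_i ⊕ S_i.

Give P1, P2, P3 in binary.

P1 = 0b1110, P2 = 0b0110, P3 = 0b0000

P1: S = E(K, 0b1101) = 0b0001; 0b1111 ⊕ 0b0001 = 0b1110.
P2: S = E(K, 0b0001) = 0b0111; 0b0001 ⊕ 0b0111 = 0b0110.
P3: S = E(K, 0b0111) = 0b0100; 0b0100 ⊕ 0b0100 = 0b0000.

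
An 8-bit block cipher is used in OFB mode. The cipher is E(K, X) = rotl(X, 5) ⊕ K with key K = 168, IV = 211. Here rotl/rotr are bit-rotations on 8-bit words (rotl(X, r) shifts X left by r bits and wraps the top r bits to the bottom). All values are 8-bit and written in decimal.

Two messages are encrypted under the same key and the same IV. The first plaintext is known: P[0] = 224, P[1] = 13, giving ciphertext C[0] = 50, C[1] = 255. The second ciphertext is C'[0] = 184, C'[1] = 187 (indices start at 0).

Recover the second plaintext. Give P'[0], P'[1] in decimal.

In OFB with a reused IV, both messages share the same keystream S_i, so C_i ⊕ C'_i = P_i ⊕ P'_i and thus P'_i = P_i ⊕ C_i ⊕ C'_i.
P'[0]: 224 ⊕ 50 ⊕ 184 = 106.
P'[1]: 13 ⊕ 255 ⊕ 187 = 73.

P'[0] = 106, P'[1] = 73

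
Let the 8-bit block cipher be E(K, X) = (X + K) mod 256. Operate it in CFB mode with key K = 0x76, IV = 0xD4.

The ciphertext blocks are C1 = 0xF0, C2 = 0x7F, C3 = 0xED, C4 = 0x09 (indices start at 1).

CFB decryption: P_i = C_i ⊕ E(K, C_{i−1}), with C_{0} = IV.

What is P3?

P3: E(K, 0x7F) = 0xF5; 0xED ⊕ 0xF5 = 0x18.

P3 = 0x18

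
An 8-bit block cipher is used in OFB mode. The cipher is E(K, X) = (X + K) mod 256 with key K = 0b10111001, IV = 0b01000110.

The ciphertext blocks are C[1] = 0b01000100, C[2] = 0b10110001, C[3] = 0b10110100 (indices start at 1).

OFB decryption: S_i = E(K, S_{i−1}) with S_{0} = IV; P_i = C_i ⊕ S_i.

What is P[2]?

P[1]: S = E(K, 0b01000110) = 0b11111111; 0b01000100 ⊕ 0b11111111 = 0b10111011.
P[2]: S = E(K, 0b11111111) = 0b10111000; 0b10110001 ⊕ 0b10111000 = 0b00001001.

P[2] = 0b00001001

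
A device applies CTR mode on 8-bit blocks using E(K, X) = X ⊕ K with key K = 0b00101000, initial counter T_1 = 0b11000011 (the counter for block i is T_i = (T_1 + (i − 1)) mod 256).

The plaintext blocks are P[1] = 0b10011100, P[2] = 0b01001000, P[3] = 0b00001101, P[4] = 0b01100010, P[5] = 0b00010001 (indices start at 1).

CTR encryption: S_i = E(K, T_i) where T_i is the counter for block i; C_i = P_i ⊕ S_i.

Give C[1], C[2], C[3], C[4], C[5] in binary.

C[1] = 0b01110111, C[2] = 0b10100100, C[3] = 0b11100000, C[4] = 0b10001100, C[5] = 0b11111110

C[1]: T = 0b11000011, S = E(K, T) = 0b11101011; 0b10011100 ⊕ 0b11101011 = 0b01110111.
C[2]: T = 0b11000100, S = E(K, T) = 0b11101100; 0b01001000 ⊕ 0b11101100 = 0b10100100.
C[3]: T = 0b11000101, S = E(K, T) = 0b11101101; 0b00001101 ⊕ 0b11101101 = 0b11100000.
C[4]: T = 0b11000110, S = E(K, T) = 0b11101110; 0b01100010 ⊕ 0b11101110 = 0b10001100.
C[5]: T = 0b11000111, S = E(K, T) = 0b11101111; 0b00010001 ⊕ 0b11101111 = 0b11111110.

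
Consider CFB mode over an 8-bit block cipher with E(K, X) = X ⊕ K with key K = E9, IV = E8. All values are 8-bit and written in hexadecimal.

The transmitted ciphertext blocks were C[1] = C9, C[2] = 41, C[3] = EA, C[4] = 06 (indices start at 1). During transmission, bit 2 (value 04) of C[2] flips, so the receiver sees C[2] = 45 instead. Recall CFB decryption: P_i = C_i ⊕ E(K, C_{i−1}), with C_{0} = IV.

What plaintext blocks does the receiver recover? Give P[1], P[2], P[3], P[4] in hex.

P[1] = C8, P[2] = 65, P[3] = 46, P[4] = 05

Only C[2] changed, to 45. In CFB, a change in C_i flips the same bit in P_i and garbles P_{i+1}. Decrypting the received ciphertext:
P[1]: E(K, E8) = 01; C9 ⊕ 01 = C8.
P[2]: E(K, C9) = 20; 45 ⊕ 20 = 65.
P[3]: E(K, 45) = AC; EA ⊕ AC = 46.
P[4]: E(K, EA) = 03; 06 ⊕ 03 = 05.
Blocks that differ from the original plaintext: P[2], P[3].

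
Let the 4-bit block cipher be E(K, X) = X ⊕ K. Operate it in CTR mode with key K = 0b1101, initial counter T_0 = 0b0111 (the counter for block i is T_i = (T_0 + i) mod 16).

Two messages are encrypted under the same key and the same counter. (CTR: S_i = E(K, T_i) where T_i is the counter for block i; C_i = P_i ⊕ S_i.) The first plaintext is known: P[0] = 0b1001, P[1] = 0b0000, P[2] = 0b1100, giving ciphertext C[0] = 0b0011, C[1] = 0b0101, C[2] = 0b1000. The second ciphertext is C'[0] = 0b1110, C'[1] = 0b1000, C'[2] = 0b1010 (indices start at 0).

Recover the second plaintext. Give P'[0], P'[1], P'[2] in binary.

P'[0] = 0b0100, P'[1] = 0b1101, P'[2] = 0b1110

In CTR with a reused counter, both messages share the same keystream S_i, so C_i ⊕ C'_i = P_i ⊕ P'_i and thus P'_i = P_i ⊕ C_i ⊕ C'_i.
P'[0]: 0b1001 ⊕ 0b0011 ⊕ 0b1110 = 0b0100.
P'[1]: 0b0000 ⊕ 0b0101 ⊕ 0b1000 = 0b1101.
P'[2]: 0b1100 ⊕ 0b1000 ⊕ 0b1010 = 0b1110.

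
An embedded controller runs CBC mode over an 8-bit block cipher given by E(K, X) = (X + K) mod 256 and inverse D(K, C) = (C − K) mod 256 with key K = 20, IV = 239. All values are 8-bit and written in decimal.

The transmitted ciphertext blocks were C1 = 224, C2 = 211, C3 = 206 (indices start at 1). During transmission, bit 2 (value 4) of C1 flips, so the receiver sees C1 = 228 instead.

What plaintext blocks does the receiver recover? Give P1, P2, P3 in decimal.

CBC decryption: P_i = D(K, C_i) ⊕ C_{i−1}, with C_{0} = IV.
Only C1 changed, to 228. In CBC, a change in C_i garbles P_i and flips the same bit in P_{i+1}. Decrypting the received ciphertext:
P1: D(K, 228) = 208; 208 ⊕ 239 = 63.
P2: D(K, 211) = 191; 191 ⊕ 228 = 91.
P3: D(K, 206) = 186; 186 ⊕ 211 = 105.
Blocks that differ from the original plaintext: P1, P2.

P1 = 63, P2 = 91, P3 = 105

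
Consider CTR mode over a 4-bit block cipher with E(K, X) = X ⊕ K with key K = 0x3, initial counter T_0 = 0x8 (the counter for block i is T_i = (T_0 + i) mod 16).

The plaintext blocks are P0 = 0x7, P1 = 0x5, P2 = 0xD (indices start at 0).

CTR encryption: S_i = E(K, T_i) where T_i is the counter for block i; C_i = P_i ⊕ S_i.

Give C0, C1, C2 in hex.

C0 = 0xC, C1 = 0xF, C2 = 0x4

C0: T = 0x8, S = E(K, T) = 0xB; 0x7 ⊕ 0xB = 0xC.
C1: T = 0x9, S = E(K, T) = 0xA; 0x5 ⊕ 0xA = 0xF.
C2: T = 0xA, S = E(K, T) = 0x9; 0xD ⊕ 0x9 = 0x4.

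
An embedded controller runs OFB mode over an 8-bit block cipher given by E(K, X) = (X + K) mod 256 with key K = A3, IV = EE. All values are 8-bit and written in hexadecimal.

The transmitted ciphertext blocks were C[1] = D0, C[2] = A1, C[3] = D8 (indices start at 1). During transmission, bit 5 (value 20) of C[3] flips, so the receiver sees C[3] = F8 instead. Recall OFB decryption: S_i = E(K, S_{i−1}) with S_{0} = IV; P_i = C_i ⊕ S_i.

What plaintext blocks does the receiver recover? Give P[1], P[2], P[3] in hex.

P[1] = 41, P[2] = 95, P[3] = 2F

Only C[3] changed, to F8. In OFB, a change in C_i flips the same bit in P_i only; the keystream is unaffected. Decrypting the received ciphertext:
P[1]: S = E(K, EE) = 91; D0 ⊕ 91 = 41.
P[2]: S = E(K, 91) = 34; A1 ⊕ 34 = 95.
P[3]: S = E(K, 34) = D7; F8 ⊕ D7 = 2F.
Blocks that differ from the original plaintext: P[3].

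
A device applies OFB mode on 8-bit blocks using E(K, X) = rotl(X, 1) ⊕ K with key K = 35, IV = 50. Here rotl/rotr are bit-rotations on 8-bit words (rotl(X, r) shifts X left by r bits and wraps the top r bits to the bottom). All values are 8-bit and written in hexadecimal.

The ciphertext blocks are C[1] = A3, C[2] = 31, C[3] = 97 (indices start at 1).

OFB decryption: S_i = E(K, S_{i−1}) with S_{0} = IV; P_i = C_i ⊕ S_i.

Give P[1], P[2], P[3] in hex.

P[1]: S = E(K, 50) = 95; A3 ⊕ 95 = 36.
P[2]: S = E(K, 95) = 1E; 31 ⊕ 1E = 2F.
P[3]: S = E(K, 1E) = 09; 97 ⊕ 09 = 9E.

P[1] = 36, P[2] = 2F, P[3] = 9E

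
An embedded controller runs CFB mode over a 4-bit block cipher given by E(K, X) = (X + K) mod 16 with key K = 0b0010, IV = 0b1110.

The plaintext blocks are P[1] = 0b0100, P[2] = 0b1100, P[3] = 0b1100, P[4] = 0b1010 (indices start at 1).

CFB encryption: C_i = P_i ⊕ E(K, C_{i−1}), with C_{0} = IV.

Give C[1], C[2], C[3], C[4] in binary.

C[1]: E(K, 0b1110) = 0b0000; 0b0100 ⊕ 0b0000 = 0b0100.
C[2]: E(K, 0b0100) = 0b0110; 0b1100 ⊕ 0b0110 = 0b1010.
C[3]: E(K, 0b1010) = 0b1100; 0b1100 ⊕ 0b1100 = 0b0000.
C[4]: E(K, 0b0000) = 0b0010; 0b1010 ⊕ 0b0010 = 0b1000.

C[1] = 0b0100, C[2] = 0b1010, C[3] = 0b0000, C[4] = 0b1000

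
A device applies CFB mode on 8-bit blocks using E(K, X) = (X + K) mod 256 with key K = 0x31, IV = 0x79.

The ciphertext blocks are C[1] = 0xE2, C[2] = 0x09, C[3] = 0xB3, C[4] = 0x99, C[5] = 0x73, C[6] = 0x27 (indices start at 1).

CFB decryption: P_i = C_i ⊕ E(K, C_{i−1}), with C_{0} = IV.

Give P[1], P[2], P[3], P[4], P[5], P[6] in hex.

P[1]: E(K, 0x79) = 0xAA; 0xE2 ⊕ 0xAA = 0x48.
P[2]: E(K, 0xE2) = 0x13; 0x09 ⊕ 0x13 = 0x1A.
P[3]: E(K, 0x09) = 0x3A; 0xB3 ⊕ 0x3A = 0x89.
P[4]: E(K, 0xB3) = 0xE4; 0x99 ⊕ 0xE4 = 0x7D.
P[5]: E(K, 0x99) = 0xCA; 0x73 ⊕ 0xCA = 0xB9.
P[6]: E(K, 0x73) = 0xA4; 0x27 ⊕ 0xA4 = 0x83.

P[1] = 0x48, P[2] = 0x1A, P[3] = 0x89, P[4] = 0x7D, P[5] = 0xB9, P[6] = 0x83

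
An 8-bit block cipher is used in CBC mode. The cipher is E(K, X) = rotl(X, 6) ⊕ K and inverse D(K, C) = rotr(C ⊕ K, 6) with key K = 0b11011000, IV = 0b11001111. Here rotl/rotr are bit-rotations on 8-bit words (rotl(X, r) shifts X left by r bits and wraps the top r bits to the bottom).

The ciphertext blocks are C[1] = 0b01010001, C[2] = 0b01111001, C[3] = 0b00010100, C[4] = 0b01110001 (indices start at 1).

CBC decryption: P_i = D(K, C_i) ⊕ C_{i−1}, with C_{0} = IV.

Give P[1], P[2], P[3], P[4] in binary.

P[1] = 0b11101001, P[2] = 0b11010111, P[3] = 0b01001010, P[4] = 0b10110010

P[1]: D(K, 0b01010001) = 0b00100110; 0b00100110 ⊕ 0b11001111 = 0b11101001.
P[2]: D(K, 0b01111001) = 0b10000110; 0b10000110 ⊕ 0b01010001 = 0b11010111.
P[3]: D(K, 0b00010100) = 0b00110011; 0b00110011 ⊕ 0b01111001 = 0b01001010.
P[4]: D(K, 0b01110001) = 0b10100110; 0b10100110 ⊕ 0b00010100 = 0b10110010.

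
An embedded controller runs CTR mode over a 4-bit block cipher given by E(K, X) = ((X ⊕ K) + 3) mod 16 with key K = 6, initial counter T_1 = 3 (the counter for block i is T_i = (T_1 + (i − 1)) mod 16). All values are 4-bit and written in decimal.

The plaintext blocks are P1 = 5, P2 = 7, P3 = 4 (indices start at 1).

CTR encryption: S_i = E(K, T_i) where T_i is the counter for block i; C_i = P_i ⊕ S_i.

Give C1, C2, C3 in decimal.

C1: T = 3, S = E(K, T) = 8; 5 ⊕ 8 = 13.
C2: T = 4, S = E(K, T) = 5; 7 ⊕ 5 = 2.
C3: T = 5, S = E(K, T) = 6; 4 ⊕ 6 = 2.

C1 = 13, C2 = 2, C3 = 2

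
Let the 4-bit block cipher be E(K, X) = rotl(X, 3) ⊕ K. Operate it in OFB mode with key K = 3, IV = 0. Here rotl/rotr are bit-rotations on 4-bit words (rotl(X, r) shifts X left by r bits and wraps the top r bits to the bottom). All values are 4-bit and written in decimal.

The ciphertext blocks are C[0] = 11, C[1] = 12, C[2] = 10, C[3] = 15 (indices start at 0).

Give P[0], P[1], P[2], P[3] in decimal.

OFB decryption: S_i = E(K, S_{i−1}) with S_{−1} = IV; P_i = C_i ⊕ S_i.
P[0]: S = E(K, 0) = 3; 11 ⊕ 3 = 8.
P[1]: S = E(K, 3) = 10; 12 ⊕ 10 = 6.
P[2]: S = E(K, 10) = 6; 10 ⊕ 6 = 12.
P[3]: S = E(K, 6) = 0; 15 ⊕ 0 = 15.

P[0] = 8, P[1] = 6, P[2] = 12, P[3] = 15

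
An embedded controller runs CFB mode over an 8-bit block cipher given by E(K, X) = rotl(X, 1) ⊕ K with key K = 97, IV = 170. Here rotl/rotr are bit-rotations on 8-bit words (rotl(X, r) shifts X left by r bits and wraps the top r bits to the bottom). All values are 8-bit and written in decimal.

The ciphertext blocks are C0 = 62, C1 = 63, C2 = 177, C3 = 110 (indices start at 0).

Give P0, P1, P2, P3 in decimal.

P0 = 10, P1 = 34, P2 = 174, P3 = 108

CFB decryption: P_i = C_i ⊕ E(K, C_{i−1}), with C_{−1} = IV.
P0: E(K, 170) = 52; 62 ⊕ 52 = 10.
P1: E(K, 62) = 29; 63 ⊕ 29 = 34.
P2: E(K, 63) = 31; 177 ⊕ 31 = 174.
P3: E(K, 177) = 2; 110 ⊕ 2 = 108.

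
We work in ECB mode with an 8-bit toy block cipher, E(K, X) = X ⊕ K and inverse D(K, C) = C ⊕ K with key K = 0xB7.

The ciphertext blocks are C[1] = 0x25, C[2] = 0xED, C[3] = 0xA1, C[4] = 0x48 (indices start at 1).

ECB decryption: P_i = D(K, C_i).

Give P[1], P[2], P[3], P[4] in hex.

P[1] = 0x92, P[2] = 0x5A, P[3] = 0x16, P[4] = 0xFF

P[1]: D(K, 0x25) = 0x92.
P[2]: D(K, 0xED) = 0x5A.
P[3]: D(K, 0xA1) = 0x16.
P[4]: D(K, 0x48) = 0xFF.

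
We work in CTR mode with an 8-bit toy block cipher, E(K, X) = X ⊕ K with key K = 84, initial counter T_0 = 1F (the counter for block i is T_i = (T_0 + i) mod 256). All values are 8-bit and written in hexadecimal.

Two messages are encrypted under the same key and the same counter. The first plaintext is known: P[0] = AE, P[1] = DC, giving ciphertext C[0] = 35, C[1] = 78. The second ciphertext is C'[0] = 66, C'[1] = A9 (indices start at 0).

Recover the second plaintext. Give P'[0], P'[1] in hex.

P'[0] = FD, P'[1] = 0D

In CTR with a reused counter, both messages share the same keystream S_i, so C_i ⊕ C'_i = P_i ⊕ P'_i and thus P'_i = P_i ⊕ C_i ⊕ C'_i.
P'[0]: AE ⊕ 35 ⊕ 66 = FD.
P'[1]: DC ⊕ 78 ⊕ A9 = 0D.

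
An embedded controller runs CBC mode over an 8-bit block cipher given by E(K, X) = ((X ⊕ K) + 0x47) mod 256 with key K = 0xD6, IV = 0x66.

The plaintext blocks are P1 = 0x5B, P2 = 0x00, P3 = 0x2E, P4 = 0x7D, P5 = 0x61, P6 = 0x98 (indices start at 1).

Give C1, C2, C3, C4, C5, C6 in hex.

CBC encryption: C_i = E(K, P_i ⊕ C_{i−1}), with C_{0} = IV.
C1: P1 ⊕ 0x66 = 0x3D; E(K, 0x3D) = 0x32.
C2: P2 ⊕ 0x32 = 0x32; E(K, 0x32) = 0x2B.
C3: P3 ⊕ 0x2B = 0x05; E(K, 0x05) = 0x1A.
C4: P4 ⊕ 0x1A = 0x67; E(K, 0x67) = 0xF8.
C5: P5 ⊕ 0xF8 = 0x99; E(K, 0x99) = 0x96.
C6: P6 ⊕ 0x96 = 0x0E; E(K, 0x0E) = 0x1F.

C1 = 0x32, C2 = 0x2B, C3 = 0x1A, C4 = 0xF8, C5 = 0x96, C6 = 0x1F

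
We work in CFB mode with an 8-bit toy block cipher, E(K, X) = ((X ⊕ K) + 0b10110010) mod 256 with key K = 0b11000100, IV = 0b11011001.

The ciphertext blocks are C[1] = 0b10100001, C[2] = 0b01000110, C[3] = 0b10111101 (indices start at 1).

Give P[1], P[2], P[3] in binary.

CFB decryption: P_i = C_i ⊕ E(K, C_{i−1}), with C_{0} = IV.
P[1]: E(K, 0b11011001) = 0b11001111; 0b10100001 ⊕ 0b11001111 = 0b01101110.
P[2]: E(K, 0b10100001) = 0b00010111; 0b01000110 ⊕ 0b00010111 = 0b01010001.
P[3]: E(K, 0b01000110) = 0b00110100; 0b10111101 ⊕ 0b00110100 = 0b10001001.

P[1] = 0b01101110, P[2] = 0b01010001, P[3] = 0b10001001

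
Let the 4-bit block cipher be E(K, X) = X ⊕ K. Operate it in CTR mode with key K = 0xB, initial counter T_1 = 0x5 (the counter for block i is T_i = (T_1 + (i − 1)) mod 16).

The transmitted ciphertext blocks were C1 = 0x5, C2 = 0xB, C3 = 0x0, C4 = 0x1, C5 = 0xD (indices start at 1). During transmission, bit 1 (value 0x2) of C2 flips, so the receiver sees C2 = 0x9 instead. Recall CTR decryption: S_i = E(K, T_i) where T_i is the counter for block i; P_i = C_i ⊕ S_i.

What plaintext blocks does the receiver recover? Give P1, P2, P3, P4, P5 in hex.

P1 = 0xB, P2 = 0x4, P3 = 0xC, P4 = 0x2, P5 = 0xF

Only C2 changed, to 0x9. In CTR, a change in C_i flips the same bit in P_i only; the keystream is unaffected. Decrypting the received ciphertext:
P1: T = 0x5, S = E(K, T) = 0xE; 0x5 ⊕ 0xE = 0xB.
P2: T = 0x6, S = E(K, T) = 0xD; 0x9 ⊕ 0xD = 0x4.
P3: T = 0x7, S = E(K, T) = 0xC; 0x0 ⊕ 0xC = 0xC.
P4: T = 0x8, S = E(K, T) = 0x3; 0x1 ⊕ 0x3 = 0x2.
P5: T = 0x9, S = E(K, T) = 0x2; 0xD ⊕ 0x2 = 0xF.
Blocks that differ from the original plaintext: P2.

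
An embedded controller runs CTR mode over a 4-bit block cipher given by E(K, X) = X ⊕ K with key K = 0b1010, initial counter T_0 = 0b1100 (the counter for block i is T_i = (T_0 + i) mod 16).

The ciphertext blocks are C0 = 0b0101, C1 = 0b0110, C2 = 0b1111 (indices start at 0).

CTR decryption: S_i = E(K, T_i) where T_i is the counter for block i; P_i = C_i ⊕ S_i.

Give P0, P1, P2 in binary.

P0: T = 0b1100, S = E(K, T) = 0b0110; 0b0101 ⊕ 0b0110 = 0b0011.
P1: T = 0b1101, S = E(K, T) = 0b0111; 0b0110 ⊕ 0b0111 = 0b0001.
P2: T = 0b1110, S = E(K, T) = 0b0100; 0b1111 ⊕ 0b0100 = 0b1011.

P0 = 0b0011, P1 = 0b0001, P2 = 0b1011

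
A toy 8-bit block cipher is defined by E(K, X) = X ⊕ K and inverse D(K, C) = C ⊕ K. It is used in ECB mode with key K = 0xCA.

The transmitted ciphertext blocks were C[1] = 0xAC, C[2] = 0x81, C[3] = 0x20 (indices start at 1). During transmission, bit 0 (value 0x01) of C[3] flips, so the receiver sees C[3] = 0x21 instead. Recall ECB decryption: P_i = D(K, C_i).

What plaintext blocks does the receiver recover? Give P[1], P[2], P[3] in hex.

P[1] = 0x66, P[2] = 0x4B, P[3] = 0xEB

Only C[3] changed, to 0x21. In ECB, a change in C_i affects only P_i. Decrypting the received ciphertext:
P[1]: D(K, 0xAC) = 0x66.
P[2]: D(K, 0x81) = 0x4B.
P[3]: D(K, 0x21) = 0xEB.
Blocks that differ from the original plaintext: P[3].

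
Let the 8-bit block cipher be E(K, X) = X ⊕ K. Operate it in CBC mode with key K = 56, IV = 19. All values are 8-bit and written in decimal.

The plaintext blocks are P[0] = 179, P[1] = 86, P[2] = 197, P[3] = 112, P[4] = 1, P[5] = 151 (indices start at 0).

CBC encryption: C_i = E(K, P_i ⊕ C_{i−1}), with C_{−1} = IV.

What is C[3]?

C[0]: P[0] ⊕ 19 = 160; E(K, 160) = 152.
C[1]: P[1] ⊕ 152 = 206; E(K, 206) = 246.
C[2]: P[2] ⊕ 246 = 51; E(K, 51) = 11.
C[3]: P[3] ⊕ 11 = 123; E(K, 123) = 67.

C[3] = 67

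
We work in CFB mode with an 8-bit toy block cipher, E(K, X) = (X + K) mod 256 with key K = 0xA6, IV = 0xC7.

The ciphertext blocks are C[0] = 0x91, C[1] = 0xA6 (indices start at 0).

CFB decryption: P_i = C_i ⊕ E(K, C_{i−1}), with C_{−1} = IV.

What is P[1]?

P[1] = 0x91

P[1]: E(K, 0x91) = 0x37; 0xA6 ⊕ 0x37 = 0x91.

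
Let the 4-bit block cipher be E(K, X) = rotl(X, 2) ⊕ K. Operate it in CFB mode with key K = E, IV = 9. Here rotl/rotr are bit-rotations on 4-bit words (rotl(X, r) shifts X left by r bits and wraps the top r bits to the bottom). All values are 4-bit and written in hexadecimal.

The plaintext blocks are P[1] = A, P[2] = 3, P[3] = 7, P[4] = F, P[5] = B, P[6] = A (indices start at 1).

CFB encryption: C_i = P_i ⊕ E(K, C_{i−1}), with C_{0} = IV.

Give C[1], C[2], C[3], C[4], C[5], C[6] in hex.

C[1] = 2, C[2] = 5, C[3] = C, C[4] = 2, C[5] = D, C[6] = 3

C[1]: E(K, 9) = 8; A ⊕ 8 = 2.
C[2]: E(K, 2) = 6; 3 ⊕ 6 = 5.
C[3]: E(K, 5) = B; 7 ⊕ B = C.
C[4]: E(K, C) = D; F ⊕ D = 2.
C[5]: E(K, 2) = 6; B ⊕ 6 = D.
C[6]: E(K, D) = 9; A ⊕ 9 = 3.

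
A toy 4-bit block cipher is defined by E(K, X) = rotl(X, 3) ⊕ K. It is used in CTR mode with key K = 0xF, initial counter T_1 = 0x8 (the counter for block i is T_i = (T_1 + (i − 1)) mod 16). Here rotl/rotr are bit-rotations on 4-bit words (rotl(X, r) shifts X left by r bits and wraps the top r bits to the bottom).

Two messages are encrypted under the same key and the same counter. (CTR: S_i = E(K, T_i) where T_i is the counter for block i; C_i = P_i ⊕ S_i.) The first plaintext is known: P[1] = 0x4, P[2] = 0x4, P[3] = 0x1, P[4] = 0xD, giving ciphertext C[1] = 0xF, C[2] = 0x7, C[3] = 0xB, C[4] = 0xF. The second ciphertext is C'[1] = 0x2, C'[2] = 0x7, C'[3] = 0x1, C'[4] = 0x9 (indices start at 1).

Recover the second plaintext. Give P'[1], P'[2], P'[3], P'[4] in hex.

P'[1] = 0x9, P'[2] = 0x4, P'[3] = 0xB, P'[4] = 0xB

In CTR with a reused counter, both messages share the same keystream S_i, so C_i ⊕ C'_i = P_i ⊕ P'_i and thus P'_i = P_i ⊕ C_i ⊕ C'_i.
P'[1]: 0x4 ⊕ 0xF ⊕ 0x2 = 0x9.
P'[2]: 0x4 ⊕ 0x7 ⊕ 0x7 = 0x4.
P'[3]: 0x1 ⊕ 0xB ⊕ 0x1 = 0xB.
P'[4]: 0xD ⊕ 0xF ⊕ 0x9 = 0xB.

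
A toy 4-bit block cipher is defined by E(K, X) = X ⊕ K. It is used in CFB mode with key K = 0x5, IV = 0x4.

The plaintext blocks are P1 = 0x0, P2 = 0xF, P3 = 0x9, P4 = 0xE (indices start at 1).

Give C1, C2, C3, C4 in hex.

C1 = 0x1, C2 = 0xB, C3 = 0x7, C4 = 0xC

CFB encryption: C_i = P_i ⊕ E(K, C_{i−1}), with C_{0} = IV.
C1: E(K, 0x4) = 0x1; 0x0 ⊕ 0x1 = 0x1.
C2: E(K, 0x1) = 0x4; 0xF ⊕ 0x4 = 0xB.
C3: E(K, 0xB) = 0xE; 0x9 ⊕ 0xE = 0x7.
C4: E(K, 0x7) = 0x2; 0xE ⊕ 0x2 = 0xC.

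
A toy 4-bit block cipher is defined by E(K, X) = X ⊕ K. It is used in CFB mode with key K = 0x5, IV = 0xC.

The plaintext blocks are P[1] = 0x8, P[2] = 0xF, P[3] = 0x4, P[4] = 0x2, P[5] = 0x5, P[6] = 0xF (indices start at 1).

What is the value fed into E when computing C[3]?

0xB

CFB encryption: C_i = P_i ⊕ E(K, C_{i−1}), with C_{0} = IV.
C[1]: E(K, 0xC) = 0x9; 0x8 ⊕ 0x9 = 0x1.
C[2]: E(K, 0x1) = 0x4; 0xF ⊕ 0x4 = 0xB.
C[3]: E(K, 0xB) = 0xE; 0x4 ⊕ 0xE = 0xA.
So the input to E for block [3] is 0xB.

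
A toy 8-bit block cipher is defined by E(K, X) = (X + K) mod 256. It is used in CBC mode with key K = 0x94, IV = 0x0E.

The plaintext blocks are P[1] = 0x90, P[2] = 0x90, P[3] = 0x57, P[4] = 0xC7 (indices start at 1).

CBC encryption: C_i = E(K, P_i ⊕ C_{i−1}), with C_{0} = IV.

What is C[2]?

C[2] = 0x36

C[1]: P[1] ⊕ 0x0E = 0x9E; E(K, 0x9E) = 0x32.
C[2]: P[2] ⊕ 0x32 = 0xA2; E(K, 0xA2) = 0x36.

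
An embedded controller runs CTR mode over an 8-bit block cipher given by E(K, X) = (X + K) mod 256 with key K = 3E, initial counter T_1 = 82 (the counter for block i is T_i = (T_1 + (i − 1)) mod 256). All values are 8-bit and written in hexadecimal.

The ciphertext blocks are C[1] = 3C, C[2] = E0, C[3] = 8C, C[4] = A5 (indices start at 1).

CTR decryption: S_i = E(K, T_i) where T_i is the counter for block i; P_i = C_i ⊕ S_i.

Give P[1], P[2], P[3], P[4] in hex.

P[1] = FC, P[2] = 21, P[3] = 4E, P[4] = 66

P[1]: T = 82, S = E(K, T) = C0; 3C ⊕ C0 = FC.
P[2]: T = 83, S = E(K, T) = C1; E0 ⊕ C1 = 21.
P[3]: T = 84, S = E(K, T) = C2; 8C ⊕ C2 = 4E.
P[4]: T = 85, S = E(K, T) = C3; A5 ⊕ C3 = 66.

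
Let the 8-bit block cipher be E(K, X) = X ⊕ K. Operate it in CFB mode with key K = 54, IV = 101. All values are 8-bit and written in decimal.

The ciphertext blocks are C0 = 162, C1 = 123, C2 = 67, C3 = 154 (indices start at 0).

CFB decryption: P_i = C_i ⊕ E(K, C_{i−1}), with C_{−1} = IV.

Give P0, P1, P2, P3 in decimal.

P0: E(K, 101) = 83; 162 ⊕ 83 = 241.
P1: E(K, 162) = 148; 123 ⊕ 148 = 239.
P2: E(K, 123) = 77; 67 ⊕ 77 = 14.
P3: E(K, 67) = 117; 154 ⊕ 117 = 239.

P0 = 241, P1 = 239, P2 = 14, P3 = 239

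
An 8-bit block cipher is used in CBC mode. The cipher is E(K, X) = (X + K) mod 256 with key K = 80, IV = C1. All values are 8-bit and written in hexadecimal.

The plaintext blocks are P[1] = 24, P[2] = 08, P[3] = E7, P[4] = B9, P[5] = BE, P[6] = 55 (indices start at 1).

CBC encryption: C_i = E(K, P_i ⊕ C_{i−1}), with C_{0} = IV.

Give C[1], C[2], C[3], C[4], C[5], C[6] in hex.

C[1] = 65, C[2] = ED, C[3] = 8A, C[4] = B3, C[5] = 8D, C[6] = 58

C[1]: P[1] ⊕ C1 = E5; E(K, E5) = 65.
C[2]: P[2] ⊕ 65 = 6D; E(K, 6D) = ED.
C[3]: P[3] ⊕ ED = 0A; E(K, 0A) = 8A.
C[4]: P[4] ⊕ 8A = 33; E(K, 33) = B3.
C[5]: P[5] ⊕ B3 = 0D; E(K, 0D) = 8D.
C[6]: P[6] ⊕ 8D = D8; E(K, D8) = 58.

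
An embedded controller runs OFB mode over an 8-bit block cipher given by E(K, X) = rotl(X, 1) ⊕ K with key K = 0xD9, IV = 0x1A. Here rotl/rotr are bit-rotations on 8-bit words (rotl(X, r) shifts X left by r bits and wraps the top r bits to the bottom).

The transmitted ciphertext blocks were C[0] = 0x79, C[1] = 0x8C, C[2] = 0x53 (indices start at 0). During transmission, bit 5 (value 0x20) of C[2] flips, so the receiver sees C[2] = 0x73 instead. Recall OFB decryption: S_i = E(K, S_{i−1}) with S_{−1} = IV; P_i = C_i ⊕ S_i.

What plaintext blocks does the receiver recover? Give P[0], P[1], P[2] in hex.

P[0] = 0x94, P[1] = 0x8E, P[2] = 0xAE

Only C[2] changed, to 0x73. In OFB, a change in C_i flips the same bit in P_i only; the keystream is unaffected. Decrypting the received ciphertext:
P[0]: S = E(K, 0x1A) = 0xED; 0x79 ⊕ 0xED = 0x94.
P[1]: S = E(K, 0xED) = 0x02; 0x8C ⊕ 0x02 = 0x8E.
P[2]: S = E(K, 0x02) = 0xDD; 0x73 ⊕ 0xDD = 0xAE.
Blocks that differ from the original plaintext: P[2].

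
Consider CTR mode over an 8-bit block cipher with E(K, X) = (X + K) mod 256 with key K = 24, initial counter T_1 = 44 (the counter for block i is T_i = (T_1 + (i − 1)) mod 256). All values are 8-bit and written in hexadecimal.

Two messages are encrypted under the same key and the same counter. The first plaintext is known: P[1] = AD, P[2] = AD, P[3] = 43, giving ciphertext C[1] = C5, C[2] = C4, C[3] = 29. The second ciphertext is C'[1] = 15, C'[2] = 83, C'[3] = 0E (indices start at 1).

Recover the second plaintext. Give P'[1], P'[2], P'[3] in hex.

P'[1] = 7D, P'[2] = EA, P'[3] = 64

In CTR with a reused counter, both messages share the same keystream S_i, so C_i ⊕ C'_i = P_i ⊕ P'_i and thus P'_i = P_i ⊕ C_i ⊕ C'_i.
P'[1]: AD ⊕ C5 ⊕ 15 = 7D.
P'[2]: AD ⊕ C4 ⊕ 83 = EA.
P'[3]: 43 ⊕ 29 ⊕ 0E = 64.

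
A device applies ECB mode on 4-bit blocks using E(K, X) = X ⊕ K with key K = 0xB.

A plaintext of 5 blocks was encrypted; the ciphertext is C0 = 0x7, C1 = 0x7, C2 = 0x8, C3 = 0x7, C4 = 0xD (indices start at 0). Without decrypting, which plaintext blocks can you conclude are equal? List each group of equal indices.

ECB encrypts each block independently with the same key, so equal ciphertext blocks imply equal plaintext blocks.
C0 = C1 = C3 = 0x7, so P0 = P1 = P3.

P0 = P1 = P3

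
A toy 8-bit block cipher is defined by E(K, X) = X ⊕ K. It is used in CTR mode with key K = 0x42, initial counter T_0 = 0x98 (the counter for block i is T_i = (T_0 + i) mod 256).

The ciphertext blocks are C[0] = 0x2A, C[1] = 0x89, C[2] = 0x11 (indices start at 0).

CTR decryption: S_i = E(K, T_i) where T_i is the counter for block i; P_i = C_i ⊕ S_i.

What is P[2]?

P[2]: T = 0x9A, S = E(K, T) = 0xD8; 0x11 ⊕ 0xD8 = 0xC9.

P[2] = 0xC9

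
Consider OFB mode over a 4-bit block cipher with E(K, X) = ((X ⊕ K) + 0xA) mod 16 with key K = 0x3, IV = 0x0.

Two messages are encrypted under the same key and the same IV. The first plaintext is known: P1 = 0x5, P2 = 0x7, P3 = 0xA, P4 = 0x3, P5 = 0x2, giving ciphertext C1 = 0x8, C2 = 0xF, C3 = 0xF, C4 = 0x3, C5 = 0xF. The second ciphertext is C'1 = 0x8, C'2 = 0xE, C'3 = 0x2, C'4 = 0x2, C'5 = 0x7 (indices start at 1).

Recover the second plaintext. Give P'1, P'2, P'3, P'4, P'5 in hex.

P'1 = 0x5, P'2 = 0x6, P'3 = 0x7, P'4 = 0x2, P'5 = 0xA

In OFB with a reused IV, both messages share the same keystream S_i, so C_i ⊕ C'_i = P_i ⊕ P'_i and thus P'_i = P_i ⊕ C_i ⊕ C'_i.
P'1: 0x5 ⊕ 0x8 ⊕ 0x8 = 0x5.
P'2: 0x7 ⊕ 0xF ⊕ 0xE = 0x6.
P'3: 0xA ⊕ 0xF ⊕ 0x2 = 0x7.
P'4: 0x3 ⊕ 0x3 ⊕ 0x2 = 0x2.
P'5: 0x2 ⊕ 0xF ⊕ 0x7 = 0xA.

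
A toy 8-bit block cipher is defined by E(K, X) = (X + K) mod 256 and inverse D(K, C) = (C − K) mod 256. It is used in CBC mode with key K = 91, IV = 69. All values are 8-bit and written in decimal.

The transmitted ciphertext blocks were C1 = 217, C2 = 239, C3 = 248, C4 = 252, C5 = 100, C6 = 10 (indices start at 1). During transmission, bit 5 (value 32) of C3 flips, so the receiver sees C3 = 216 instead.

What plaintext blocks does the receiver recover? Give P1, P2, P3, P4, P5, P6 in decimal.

CBC decryption: P_i = D(K, C_i) ⊕ C_{i−1}, with C_{0} = IV.
Only C3 changed, to 216. In CBC, a change in C_i garbles P_i and flips the same bit in P_{i+1}. Decrypting the received ciphertext:
P1: D(K, 217) = 126; 126 ⊕ 69 = 59.
P2: D(K, 239) = 148; 148 ⊕ 217 = 77.
P3: D(K, 216) = 125; 125 ⊕ 239 = 146.
P4: D(K, 252) = 161; 161 ⊕ 216 = 121.
P5: D(K, 100) = 9; 9 ⊕ 252 = 245.
P6: D(K, 10) = 175; 175 ⊕ 100 = 203.
Blocks that differ from the original plaintext: P3, P4.

P1 = 59, P2 = 77, P3 = 146, P4 = 121, P5 = 245, P6 = 203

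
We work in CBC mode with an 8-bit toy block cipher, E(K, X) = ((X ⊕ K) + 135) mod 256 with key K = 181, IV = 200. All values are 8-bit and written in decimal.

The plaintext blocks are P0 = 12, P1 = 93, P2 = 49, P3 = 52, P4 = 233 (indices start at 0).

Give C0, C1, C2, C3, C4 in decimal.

C0 = 248, C1 = 151, C2 = 154, C3 = 162, C4 = 133

CBC encryption: C_i = E(K, P_i ⊕ C_{i−1}), with C_{−1} = IV.
C0: P0 ⊕ 200 = 196; E(K, 196) = 248.
C1: P1 ⊕ 248 = 165; E(K, 165) = 151.
C2: P2 ⊕ 151 = 166; E(K, 166) = 154.
C3: P3 ⊕ 154 = 174; E(K, 174) = 162.
C4: P4 ⊕ 162 = 75; E(K, 75) = 133.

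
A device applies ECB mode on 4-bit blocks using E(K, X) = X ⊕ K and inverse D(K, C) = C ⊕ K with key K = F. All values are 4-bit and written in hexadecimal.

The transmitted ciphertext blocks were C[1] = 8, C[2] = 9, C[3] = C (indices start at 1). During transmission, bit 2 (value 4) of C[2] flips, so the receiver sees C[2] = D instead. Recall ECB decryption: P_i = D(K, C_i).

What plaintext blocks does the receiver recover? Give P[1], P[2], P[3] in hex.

P[1] = 7, P[2] = 2, P[3] = 3

Only C[2] changed, to D. In ECB, a change in C_i affects only P_i. Decrypting the received ciphertext:
P[1]: D(K, 8) = 7.
P[2]: D(K, D) = 2.
P[3]: D(K, C) = 3.
Blocks that differ from the original plaintext: P[2].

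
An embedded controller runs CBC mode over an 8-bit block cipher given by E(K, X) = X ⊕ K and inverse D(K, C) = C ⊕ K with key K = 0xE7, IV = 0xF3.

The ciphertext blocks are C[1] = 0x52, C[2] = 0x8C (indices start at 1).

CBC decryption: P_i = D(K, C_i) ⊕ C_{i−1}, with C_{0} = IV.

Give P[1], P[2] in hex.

P[1]: D(K, 0x52) = 0xB5; 0xB5 ⊕ 0xF3 = 0x46.
P[2]: D(K, 0x8C) = 0x6B; 0x6B ⊕ 0x52 = 0x39.

P[1] = 0x46, P[2] = 0x39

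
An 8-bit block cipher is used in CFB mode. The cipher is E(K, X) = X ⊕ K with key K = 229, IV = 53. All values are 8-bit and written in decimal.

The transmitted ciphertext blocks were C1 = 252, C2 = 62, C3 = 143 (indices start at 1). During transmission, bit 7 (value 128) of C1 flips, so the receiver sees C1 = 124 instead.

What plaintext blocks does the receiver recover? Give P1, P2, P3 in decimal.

CFB decryption: P_i = C_i ⊕ E(K, C_{i−1}), with C_{0} = IV.
Only C1 changed, to 124. In CFB, a change in C_i flips the same bit in P_i and garbles P_{i+1}. Decrypting the received ciphertext:
P1: E(K, 53) = 208; 124 ⊕ 208 = 172.
P2: E(K, 124) = 153; 62 ⊕ 153 = 167.
P3: E(K, 62) = 219; 143 ⊕ 219 = 84.
Blocks that differ from the original plaintext: P1, P2.

P1 = 172, P2 = 167, P3 = 84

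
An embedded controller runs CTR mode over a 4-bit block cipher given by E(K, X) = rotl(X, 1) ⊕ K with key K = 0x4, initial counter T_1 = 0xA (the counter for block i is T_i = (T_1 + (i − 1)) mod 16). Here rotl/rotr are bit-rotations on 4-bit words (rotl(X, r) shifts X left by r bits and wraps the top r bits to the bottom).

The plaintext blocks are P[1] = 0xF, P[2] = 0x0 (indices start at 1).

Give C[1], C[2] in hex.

CTR encryption: S_i = E(K, T_i) where T_i is the counter for block i; C_i = P_i ⊕ S_i.
C[1]: T = 0xA, S = E(K, T) = 0x1; 0xF ⊕ 0x1 = 0xE.
C[2]: T = 0xB, S = E(K, T) = 0x3; 0x0 ⊕ 0x3 = 0x3.

C[1] = 0xE, C[2] = 0x3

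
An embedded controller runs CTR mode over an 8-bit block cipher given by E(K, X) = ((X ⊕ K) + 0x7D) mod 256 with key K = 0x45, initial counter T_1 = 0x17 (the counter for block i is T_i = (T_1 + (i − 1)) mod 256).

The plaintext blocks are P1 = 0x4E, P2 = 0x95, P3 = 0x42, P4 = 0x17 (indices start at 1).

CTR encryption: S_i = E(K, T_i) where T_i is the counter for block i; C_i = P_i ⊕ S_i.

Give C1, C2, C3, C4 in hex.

C1: T = 0x17, S = E(K, T) = 0xCF; 0x4E ⊕ 0xCF = 0x81.
C2: T = 0x18, S = E(K, T) = 0xDA; 0x95 ⊕ 0xDA = 0x4F.
C3: T = 0x19, S = E(K, T) = 0xD9; 0x42 ⊕ 0xD9 = 0x9B.
C4: T = 0x1A, S = E(K, T) = 0xDC; 0x17 ⊕ 0xDC = 0xCB.

C1 = 0x81, C2 = 0x4F, C3 = 0x9B, C4 = 0xCB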